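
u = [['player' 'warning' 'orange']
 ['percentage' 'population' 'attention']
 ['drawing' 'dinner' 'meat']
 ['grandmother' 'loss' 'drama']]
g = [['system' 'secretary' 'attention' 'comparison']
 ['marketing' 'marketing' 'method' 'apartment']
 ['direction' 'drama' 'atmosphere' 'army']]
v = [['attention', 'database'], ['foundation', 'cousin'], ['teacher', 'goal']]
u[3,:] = ['grandmother', 'loss', 'drama']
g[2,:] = ['direction', 'drama', 'atmosphere', 'army']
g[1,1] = 'marketing'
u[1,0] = 'percentage'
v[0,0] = 'attention'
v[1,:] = ['foundation', 'cousin']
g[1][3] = 'apartment'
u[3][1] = 'loss'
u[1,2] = 'attention'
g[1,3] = 'apartment'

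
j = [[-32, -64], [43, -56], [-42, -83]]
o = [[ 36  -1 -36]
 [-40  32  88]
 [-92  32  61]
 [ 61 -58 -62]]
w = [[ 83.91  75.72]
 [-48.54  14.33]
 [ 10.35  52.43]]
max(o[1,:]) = 88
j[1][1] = -56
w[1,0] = -48.54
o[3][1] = -58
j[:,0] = [-32, 43, -42]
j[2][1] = -83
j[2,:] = [-42, -83]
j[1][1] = -56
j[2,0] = -42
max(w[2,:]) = 52.43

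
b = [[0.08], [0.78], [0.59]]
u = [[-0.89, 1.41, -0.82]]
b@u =[[-0.07, 0.11, -0.07], [-0.69, 1.10, -0.64], [-0.53, 0.83, -0.48]]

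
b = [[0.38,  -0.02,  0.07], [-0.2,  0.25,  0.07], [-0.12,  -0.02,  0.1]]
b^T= [[0.38,-0.2,-0.12], [-0.02,0.25,-0.02], [0.07,0.07,0.1]]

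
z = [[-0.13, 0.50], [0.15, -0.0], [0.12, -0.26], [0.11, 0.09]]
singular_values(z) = [0.59, 0.2]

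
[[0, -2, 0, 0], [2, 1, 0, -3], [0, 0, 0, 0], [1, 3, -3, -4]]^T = [[0, 2, 0, 1], [-2, 1, 0, 3], [0, 0, 0, -3], [0, -3, 0, -4]]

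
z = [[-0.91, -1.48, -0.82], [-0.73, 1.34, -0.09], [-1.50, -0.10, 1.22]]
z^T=[[-0.91, -0.73, -1.50], [-1.48, 1.34, -0.1], [-0.82, -0.09, 1.22]]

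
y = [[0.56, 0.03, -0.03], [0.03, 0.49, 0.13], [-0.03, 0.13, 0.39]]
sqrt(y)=[[0.75, 0.02, -0.02], [0.02, 0.69, 0.10], [-0.02, 0.10, 0.62]]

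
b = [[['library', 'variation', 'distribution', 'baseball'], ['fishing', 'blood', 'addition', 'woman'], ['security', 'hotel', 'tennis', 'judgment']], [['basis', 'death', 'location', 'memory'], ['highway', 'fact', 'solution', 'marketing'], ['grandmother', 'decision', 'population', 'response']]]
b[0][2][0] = 'security'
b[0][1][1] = 'blood'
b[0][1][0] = 'fishing'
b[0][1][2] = 'addition'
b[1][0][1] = 'death'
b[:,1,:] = [['fishing', 'blood', 'addition', 'woman'], ['highway', 'fact', 'solution', 'marketing']]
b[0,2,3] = 'judgment'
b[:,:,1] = [['variation', 'blood', 'hotel'], ['death', 'fact', 'decision']]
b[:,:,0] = [['library', 'fishing', 'security'], ['basis', 'highway', 'grandmother']]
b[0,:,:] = [['library', 'variation', 'distribution', 'baseball'], ['fishing', 'blood', 'addition', 'woman'], ['security', 'hotel', 'tennis', 'judgment']]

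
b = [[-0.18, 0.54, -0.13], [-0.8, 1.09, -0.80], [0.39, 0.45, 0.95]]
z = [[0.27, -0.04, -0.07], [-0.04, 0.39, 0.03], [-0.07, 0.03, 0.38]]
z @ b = [[-0.04, 0.07, -0.07], [-0.29, 0.42, -0.28], [0.14, 0.17, 0.35]]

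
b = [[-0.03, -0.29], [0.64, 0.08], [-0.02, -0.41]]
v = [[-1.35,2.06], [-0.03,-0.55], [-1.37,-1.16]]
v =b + [[-1.32, 2.35],[-0.67, -0.63],[-1.35, -0.75]]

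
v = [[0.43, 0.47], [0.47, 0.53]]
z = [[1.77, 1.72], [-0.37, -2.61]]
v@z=[[0.59,  -0.49], [0.64,  -0.57]]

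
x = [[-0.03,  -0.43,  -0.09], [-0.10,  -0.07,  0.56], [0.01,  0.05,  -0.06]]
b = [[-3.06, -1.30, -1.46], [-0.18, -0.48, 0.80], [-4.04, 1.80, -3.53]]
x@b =[[0.53, 0.08, 0.02], [-1.94, 1.17, -1.89], [0.2, -0.14, 0.24]]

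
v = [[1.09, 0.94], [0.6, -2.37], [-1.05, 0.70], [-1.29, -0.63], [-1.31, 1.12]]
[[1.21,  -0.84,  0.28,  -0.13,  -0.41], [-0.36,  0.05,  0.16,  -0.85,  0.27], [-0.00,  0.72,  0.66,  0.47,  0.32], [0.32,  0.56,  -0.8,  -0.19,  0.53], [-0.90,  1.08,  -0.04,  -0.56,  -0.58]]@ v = [[1.23, 2.95], [0.21, 0.49], [-1.29, -1.18], [1.08, -0.87], [1.19, -3.73]]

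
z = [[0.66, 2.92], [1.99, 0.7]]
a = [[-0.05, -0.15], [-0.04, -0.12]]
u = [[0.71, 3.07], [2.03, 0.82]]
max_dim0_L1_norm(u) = 3.89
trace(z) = 1.36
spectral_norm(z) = 3.28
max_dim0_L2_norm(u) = 3.18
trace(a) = -0.17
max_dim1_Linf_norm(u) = 3.07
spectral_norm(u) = 3.48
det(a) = -0.00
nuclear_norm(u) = 5.10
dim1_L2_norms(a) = [0.16, 0.13]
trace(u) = 1.53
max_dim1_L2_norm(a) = 0.16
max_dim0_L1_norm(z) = 3.62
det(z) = -5.35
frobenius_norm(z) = 3.66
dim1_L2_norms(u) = [3.15, 2.19]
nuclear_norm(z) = 4.91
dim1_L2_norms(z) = [2.99, 2.11]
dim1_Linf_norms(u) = [3.07, 2.03]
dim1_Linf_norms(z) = [2.92, 1.99]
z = a + u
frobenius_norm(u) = 3.84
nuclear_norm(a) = 0.20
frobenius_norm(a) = 0.20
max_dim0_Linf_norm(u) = 3.07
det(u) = -5.65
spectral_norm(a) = 0.20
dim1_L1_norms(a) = [0.2, 0.16]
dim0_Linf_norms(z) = [1.99, 2.92]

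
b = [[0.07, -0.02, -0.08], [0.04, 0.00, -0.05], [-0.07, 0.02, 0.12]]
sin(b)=[[0.07, -0.02, -0.08], [0.04, 0.00, -0.05], [-0.07, 0.02, 0.12]]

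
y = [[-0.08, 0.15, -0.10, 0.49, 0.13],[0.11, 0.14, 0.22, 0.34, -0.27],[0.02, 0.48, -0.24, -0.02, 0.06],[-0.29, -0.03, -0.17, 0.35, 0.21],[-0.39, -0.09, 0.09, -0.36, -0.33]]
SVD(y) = [[0.60, 0.02, 0.23, 0.22, -0.74], [0.22, 0.79, -0.09, 0.47, 0.32], [0.25, -0.50, -0.64, 0.51, 0.14], [0.43, -0.33, 0.63, 0.09, 0.56], [-0.59, -0.13, 0.38, 0.68, -0.17]] @ diag([0.8673310301580195, 0.5410098441205647, 0.5323294413410294, 0.46461847549548474, 0.0005203839637325184]) @ [[0.1, 0.32, -0.23, 0.84, 0.37], [0.41, -0.20, 0.62, 0.41, -0.49], [-0.69, -0.63, 0.07, 0.33, 0.04], [-0.53, 0.60, 0.01, 0.10, -0.59], [0.23, -0.31, -0.75, 0.12, -0.53]]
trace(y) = -0.16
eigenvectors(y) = [[-0.16-0.36j, (-0.16+0.36j), -0.23+0.00j, -0.00+0.00j, (-0.13+0j)],[-0.53+0.00j, -0.53-0.00j, (0.31+0j), 0.03+0.00j, (0.43+0j)],[(-0.27+0.27j), -0.27-0.27j, (0.75+0j), -0.79+0.00j, -0.87+0.00j],[(0.23-0.43j), 0.23+0.43j, (-0.12+0j), -0.01+0.00j, -0.20+0.00j],[(0.25+0.35j), 0.25-0.35j, 0.53+0.00j, (-0.61+0j), (-0.03+0j)]]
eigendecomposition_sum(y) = [[(-0.06+0.13j), (0.05+0.09j), (-0.02+0.02j), (0.25+0.01j), (0.03-0.03j)], [0.13+0.16j, 0.14-0.02j, 0.02+0.04j, (0.15-0.31j), -0.02-0.05j], [0.14+0.01j, 0.06-0.08j, 0.03+0.01j, -0.08-0.23j, (-0.03-0.02j)], [(-0.18+0.04j), (-0.05+0.12j), -0.04-0.00j, 0.19+0.25j, (0.05+0.01j)], [0.04-0.16j, -0.08-0.09j, 0.02-0.03j, (-0.28+0.05j), (-0.03+0.04j)]] + [[(-0.06-0.13j),0.05-0.09j,-0.02-0.02j,0.25-0.01j,0.03+0.03j], [0.13-0.16j,(0.14+0.02j),0.02-0.04j,(0.15+0.31j),(-0.02+0.05j)], [(0.14-0.01j),(0.06+0.08j),(0.03-0.01j),(-0.08+0.23j),-0.03+0.02j], [(-0.18-0.04j),-0.05-0.12j,(-0.04+0j),(0.19-0.25j),(0.05-0.01j)], [(0.04+0.16j),-0.08+0.09j,(0.02+0.03j),-0.28-0.05j,(-0.03-0.04j)]] + [[(-0-0j),0.00-0.00j,-0j,0j,-0.00+0.00j], [0j,-0.00+0.00j,-0.00+0.00j,(-0-0j),-0j], [0.01+0.00j,-0.00+0.00j,(-0+0j),-0.00-0.00j,-0j], [-0.00-0.00j,-0j,-0j,0.00+0.00j,-0.00+0.00j], [0.00+0.00j,(-0+0j),(-0+0j),-0.00-0.00j,-0j]] + [[(-0-0j), 0.00-0.00j, 0.00-0.00j, 0j, (-0+0j)], [0.03+0.00j, (-0+0j), (-0+0j), -0.01-0.00j, (0.02-0j)], [(-0.63-0j), (0.08-0j), 0.08-0.00j, (0.26+0j), (-0.38+0j)], [(-0.01-0j), -0j, -0j, 0.00+0.00j, -0.00+0.00j], [-0.49-0.00j, (0.06-0j), (0.06-0j), 0.20+0.00j, (-0.3+0j)]] + [[(0.05-0j), (0.04+0j), -0.06+0.00j, -0.02+0.00j, 0.07-0.00j], [(-0.18+0j), (-0.14-0j), (0.19-0j), 0.06-0.00j, (-0.25+0j)], [0.36-0.00j, (0.28+0j), (-0.38+0j), (-0.11+0j), (0.51-0j)], [0.08-0.00j, 0.06+0.00j, (-0.09+0j), (-0.03+0j), (0.12-0j)], [0.01-0.00j, 0.01+0.00j, (-0.01+0j), -0.00+0.00j, (0.02-0j)]]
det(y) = -0.00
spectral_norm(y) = 0.87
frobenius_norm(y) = 1.24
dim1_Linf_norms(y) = [0.49, 0.34, 0.48, 0.35, 0.39]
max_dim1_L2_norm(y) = 0.64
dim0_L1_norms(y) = [0.89, 0.89, 0.82, 1.56, 1.0]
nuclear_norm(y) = 2.41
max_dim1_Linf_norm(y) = 0.49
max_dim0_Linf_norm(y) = 0.49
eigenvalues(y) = [(0.27+0.42j), (0.27-0.42j), (-0+0j), (-0.21+0j), (-0.48+0j)]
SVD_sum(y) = [[0.05,0.17,-0.12,0.44,0.19], [0.02,0.06,-0.04,0.16,0.07], [0.02,0.07,-0.05,0.18,0.08], [0.04,0.12,-0.08,0.31,0.13], [-0.05,-0.17,0.12,-0.43,-0.19]] + [[0.01, -0.0, 0.01, 0.0, -0.01], [0.17, -0.08, 0.26, 0.17, -0.21], [-0.11, 0.05, -0.17, -0.11, 0.13], [-0.07, 0.04, -0.11, -0.07, 0.09], [-0.03, 0.01, -0.05, -0.03, 0.04]] + [[-0.08, -0.08, 0.01, 0.04, 0.0], [0.03, 0.03, -0.0, -0.02, -0.00], [0.24, 0.22, -0.02, -0.11, -0.01], [-0.23, -0.21, 0.02, 0.11, 0.01], [-0.14, -0.13, 0.01, 0.07, 0.01]] + [[-0.05, 0.06, 0.0, 0.01, -0.06], [-0.12, 0.13, 0.00, 0.02, -0.13], [-0.13, 0.14, 0.00, 0.02, -0.14], [-0.02, 0.03, 0.0, 0.00, -0.03], [-0.17, 0.19, 0.0, 0.03, -0.19]] + [[-0.00, 0.0, 0.00, -0.0, 0.0], [0.0, -0.0, -0.00, 0.00, -0.0], [0.00, -0.00, -0.00, 0.0, -0.0], [0.00, -0.00, -0.0, 0.00, -0.00], [-0.0, 0.0, 0.00, -0.0, 0.00]]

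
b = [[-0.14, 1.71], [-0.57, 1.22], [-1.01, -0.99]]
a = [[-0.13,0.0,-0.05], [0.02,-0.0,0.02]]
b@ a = [[0.05, 0.0, 0.04], [0.10, 0.00, 0.05], [0.11, 0.0, 0.03]]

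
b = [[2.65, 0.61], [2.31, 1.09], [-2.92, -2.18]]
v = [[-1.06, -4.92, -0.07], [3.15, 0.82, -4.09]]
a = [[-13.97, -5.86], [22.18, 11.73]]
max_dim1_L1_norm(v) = 8.06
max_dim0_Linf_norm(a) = 22.18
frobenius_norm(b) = 5.22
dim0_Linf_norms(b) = [2.92, 2.18]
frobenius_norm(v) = 7.26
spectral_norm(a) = 29.29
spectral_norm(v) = 5.79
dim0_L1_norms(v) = [4.21, 5.74, 4.16]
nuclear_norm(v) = 10.17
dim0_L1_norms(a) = [36.15, 17.59]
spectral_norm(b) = 5.14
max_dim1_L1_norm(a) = 33.91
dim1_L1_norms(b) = [3.26, 3.4, 5.1]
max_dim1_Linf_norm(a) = 22.18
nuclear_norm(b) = 6.04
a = v @ b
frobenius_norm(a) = 29.31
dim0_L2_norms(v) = [3.32, 4.99, 4.09]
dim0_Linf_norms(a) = [22.18, 11.73]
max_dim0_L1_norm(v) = 5.74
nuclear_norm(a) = 30.44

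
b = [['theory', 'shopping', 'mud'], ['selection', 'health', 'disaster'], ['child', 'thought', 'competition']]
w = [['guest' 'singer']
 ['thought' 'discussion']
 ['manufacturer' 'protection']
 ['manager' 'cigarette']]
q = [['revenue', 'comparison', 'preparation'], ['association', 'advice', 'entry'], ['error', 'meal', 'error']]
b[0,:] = ['theory', 'shopping', 'mud']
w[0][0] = 'guest'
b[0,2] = 'mud'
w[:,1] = ['singer', 'discussion', 'protection', 'cigarette']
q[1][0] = 'association'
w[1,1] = 'discussion'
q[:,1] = ['comparison', 'advice', 'meal']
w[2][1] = 'protection'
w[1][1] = 'discussion'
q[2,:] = ['error', 'meal', 'error']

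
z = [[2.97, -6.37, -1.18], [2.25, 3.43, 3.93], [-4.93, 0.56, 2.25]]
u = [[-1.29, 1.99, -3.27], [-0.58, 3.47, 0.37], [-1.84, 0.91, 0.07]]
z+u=[[1.68,-4.38,-4.45], [1.67,6.90,4.3], [-6.77,1.47,2.32]]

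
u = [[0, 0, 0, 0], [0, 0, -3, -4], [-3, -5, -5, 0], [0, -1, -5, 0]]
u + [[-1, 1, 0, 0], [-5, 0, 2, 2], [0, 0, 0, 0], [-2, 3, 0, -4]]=[[-1, 1, 0, 0], [-5, 0, -1, -2], [-3, -5, -5, 0], [-2, 2, -5, -4]]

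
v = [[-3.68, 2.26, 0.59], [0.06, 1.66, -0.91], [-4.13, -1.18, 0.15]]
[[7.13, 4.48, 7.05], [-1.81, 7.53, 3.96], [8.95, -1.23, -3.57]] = v@[[-2.01, -0.50, 0.06],[-0.41, 2.26, 2.95],[1.11, -4.18, 1.03]]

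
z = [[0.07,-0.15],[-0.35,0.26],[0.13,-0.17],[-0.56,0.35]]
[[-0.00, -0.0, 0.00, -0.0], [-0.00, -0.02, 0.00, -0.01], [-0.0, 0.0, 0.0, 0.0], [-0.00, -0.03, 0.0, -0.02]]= z @ [[0.01, 0.09, -0.01, 0.04],[0.01, 0.05, -0.01, 0.02]]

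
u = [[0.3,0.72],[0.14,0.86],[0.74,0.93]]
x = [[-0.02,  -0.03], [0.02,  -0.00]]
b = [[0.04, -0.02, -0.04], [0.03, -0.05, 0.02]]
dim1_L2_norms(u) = [0.78, 0.87, 1.19]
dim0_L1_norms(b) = [0.07, 0.07, 0.06]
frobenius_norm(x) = 0.04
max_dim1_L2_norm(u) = 1.19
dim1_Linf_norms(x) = [0.03, 0.02]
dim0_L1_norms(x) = [0.04, 0.03]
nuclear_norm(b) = 0.12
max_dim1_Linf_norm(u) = 0.93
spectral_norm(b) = 0.07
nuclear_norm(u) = 1.99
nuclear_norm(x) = 0.05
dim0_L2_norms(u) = [0.81, 1.46]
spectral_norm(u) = 1.63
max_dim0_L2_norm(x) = 0.03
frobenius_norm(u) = 1.67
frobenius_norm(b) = 0.09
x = b @ u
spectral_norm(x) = 0.04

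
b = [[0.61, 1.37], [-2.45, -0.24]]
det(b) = 3.21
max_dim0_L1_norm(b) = 3.06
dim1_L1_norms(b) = [1.98, 2.69]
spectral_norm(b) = 2.61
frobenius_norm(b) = 2.88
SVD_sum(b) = [[0.93, 0.27],[-2.32, -0.68]] + [[-0.32, 1.10], [-0.13, 0.44]]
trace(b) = 0.37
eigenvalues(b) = [(0.18+1.78j), (0.18-1.78j)]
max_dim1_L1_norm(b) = 2.69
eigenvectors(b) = [[(-0.14-0.58j), -0.14+0.58j], [0.80+0.00j, 0.80-0.00j]]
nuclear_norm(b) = 3.84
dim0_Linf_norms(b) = [2.45, 1.37]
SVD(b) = [[-0.37,0.93],  [0.93,0.37]] @ diag([2.606124800718754, 1.2317522165917278]) @ [[-0.96, -0.28], [-0.28, 0.96]]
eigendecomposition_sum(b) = [[(0.3+0.87j), 0.69-0.07j], [-1.23+0.13j, -0.12+0.91j]] + [[0.30-0.87j,0.69+0.07j], [(-1.23-0.13j),-0.12-0.91j]]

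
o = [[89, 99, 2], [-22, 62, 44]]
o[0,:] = [89, 99, 2]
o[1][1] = 62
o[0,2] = 2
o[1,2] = 44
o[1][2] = 44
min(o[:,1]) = 62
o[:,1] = [99, 62]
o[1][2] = 44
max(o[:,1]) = 99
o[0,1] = 99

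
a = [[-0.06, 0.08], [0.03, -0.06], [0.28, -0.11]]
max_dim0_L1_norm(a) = 0.37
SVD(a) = [[-0.28, 0.71], [0.17, -0.63], [0.95, 0.32]] @ diag([0.3173274025097919, 0.0655996921973611]) @ [[0.9, -0.43],[0.43, 0.9]]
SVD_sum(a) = [[-0.08,0.04], [0.05,-0.02], [0.27,-0.13]] + [[0.02,0.04], [-0.02,-0.04], [0.01,0.02]]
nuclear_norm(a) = 0.38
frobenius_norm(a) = 0.32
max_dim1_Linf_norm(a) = 0.28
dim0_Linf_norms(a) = [0.28, 0.11]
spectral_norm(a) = 0.32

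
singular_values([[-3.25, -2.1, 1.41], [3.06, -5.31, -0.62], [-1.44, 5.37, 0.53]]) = [8.27, 4.2, 0.35]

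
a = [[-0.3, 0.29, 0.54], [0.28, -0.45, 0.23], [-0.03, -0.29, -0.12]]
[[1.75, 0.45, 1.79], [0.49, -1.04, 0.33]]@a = [[-0.45, -0.21, 0.83], [-0.45, 0.51, -0.01]]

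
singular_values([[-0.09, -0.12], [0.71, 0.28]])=[0.77, 0.08]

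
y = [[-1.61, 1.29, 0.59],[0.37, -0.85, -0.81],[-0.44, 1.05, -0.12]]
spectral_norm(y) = 2.58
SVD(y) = [[-0.82,0.09,0.56], [0.42,0.76,0.5], [-0.38,0.65,-0.66]] @ diag([2.576771250898677, 0.6724138195709121, 0.5817298133946092]) @ [[0.64,-0.71,-0.3], [-0.21,0.22,-0.95], [-0.74,-0.67,0.01]]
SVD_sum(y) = [[-1.36, 1.5, 0.64],[0.69, -0.76, -0.33],[-0.63, 0.7, 0.3]] + [[-0.01,  0.01,  -0.06], [-0.11,  0.11,  -0.49], [-0.09,  0.09,  -0.41]] + [[-0.24, -0.22, 0.0], [-0.21, -0.20, 0.00], [0.28, 0.26, -0.0]]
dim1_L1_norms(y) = [3.49, 2.03, 1.61]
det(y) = -1.01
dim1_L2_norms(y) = [2.15, 1.23, 1.14]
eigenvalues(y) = [(-1.49+0j), (-0.54+0.62j), (-0.54-0.62j)]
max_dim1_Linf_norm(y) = 1.61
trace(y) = -2.58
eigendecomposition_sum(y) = [[-2.02+0.00j, 1.34-0.00j, (1.66-0j)], [0.18-0.00j, (-0.12+0j), -0.15+0.00j], [-0.78+0.00j, (0.52-0j), (0.64-0j)]] + [[0.20-0.01j,(-0.03+0.47j),-0.53+0.14j], [(0.1+0.15j),-0.37+0.18j,(-0.33-0.35j)], [(0.17-0.14j),(0.27+0.42j),-0.38+0.45j]] + [[(0.2+0.01j),(-0.03-0.47j),(-0.53-0.14j)], [0.10-0.15j,-0.37-0.18j,(-0.33+0.35j)], [0.17+0.14j,(0.27-0.42j),-0.38-0.45j]]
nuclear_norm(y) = 3.83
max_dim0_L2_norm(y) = 1.87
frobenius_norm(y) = 2.73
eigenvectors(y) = [[-0.93+0.00j, -0.48-0.34j, (-0.48+0.34j)], [(0.08+0j), (0.05-0.51j), 0.05+0.51j], [-0.36+0.00j, -0.63+0.00j, (-0.63-0j)]]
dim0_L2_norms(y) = [1.71, 1.87, 1.01]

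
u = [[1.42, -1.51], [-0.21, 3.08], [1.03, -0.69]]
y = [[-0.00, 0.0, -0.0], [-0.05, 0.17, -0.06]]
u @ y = [[0.08, -0.26, 0.09], [-0.15, 0.52, -0.18], [0.03, -0.12, 0.04]]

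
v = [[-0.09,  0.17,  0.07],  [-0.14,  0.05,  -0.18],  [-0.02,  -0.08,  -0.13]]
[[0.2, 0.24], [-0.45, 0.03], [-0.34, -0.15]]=v@ [[-0.1, 1.28], [0.04, 2.32], [2.57, -0.5]]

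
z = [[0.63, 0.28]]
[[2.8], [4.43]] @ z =[[1.76, 0.78],  [2.79, 1.24]]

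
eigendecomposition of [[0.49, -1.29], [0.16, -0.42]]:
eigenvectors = [[0.95, 0.94], [0.32, 0.35]]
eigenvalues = [0.06, 0.01]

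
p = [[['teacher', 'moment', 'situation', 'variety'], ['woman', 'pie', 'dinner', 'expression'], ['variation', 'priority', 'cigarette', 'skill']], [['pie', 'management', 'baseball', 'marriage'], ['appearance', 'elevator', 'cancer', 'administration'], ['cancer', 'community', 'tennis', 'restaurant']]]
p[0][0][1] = 'moment'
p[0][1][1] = 'pie'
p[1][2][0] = 'cancer'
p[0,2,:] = ['variation', 'priority', 'cigarette', 'skill']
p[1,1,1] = 'elevator'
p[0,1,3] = 'expression'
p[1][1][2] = 'cancer'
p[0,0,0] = 'teacher'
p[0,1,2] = 'dinner'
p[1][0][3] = 'marriage'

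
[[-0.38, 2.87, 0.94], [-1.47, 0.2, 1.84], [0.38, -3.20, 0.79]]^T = [[-0.38, -1.47, 0.38], [2.87, 0.2, -3.2], [0.94, 1.84, 0.79]]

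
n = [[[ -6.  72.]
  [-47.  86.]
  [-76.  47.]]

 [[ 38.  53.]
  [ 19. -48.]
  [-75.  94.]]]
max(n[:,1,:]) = 86.0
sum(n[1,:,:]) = 81.0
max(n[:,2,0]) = -75.0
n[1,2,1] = 94.0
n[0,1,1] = 86.0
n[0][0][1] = 72.0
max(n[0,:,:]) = 86.0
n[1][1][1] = -48.0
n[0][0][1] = 72.0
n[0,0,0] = -6.0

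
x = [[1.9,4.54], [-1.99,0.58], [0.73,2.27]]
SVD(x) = [[-0.90, 0.0], [0.04, -1.00], [-0.43, -0.1]] @ diag([5.4699730357504714, 2.069612279670461]) @ [[-0.39, -0.92], [0.92, -0.39]]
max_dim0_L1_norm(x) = 7.39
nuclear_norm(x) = 7.54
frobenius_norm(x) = 5.85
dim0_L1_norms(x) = [4.62, 7.39]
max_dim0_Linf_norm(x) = 4.54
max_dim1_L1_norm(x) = 6.44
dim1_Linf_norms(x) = [4.54, 1.99, 2.27]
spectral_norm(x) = 5.47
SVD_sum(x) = [[1.9, 4.54], [-0.09, -0.22], [0.92, 2.19]] + [[0.0, -0.00], [-1.9, 0.80], [-0.19, 0.08]]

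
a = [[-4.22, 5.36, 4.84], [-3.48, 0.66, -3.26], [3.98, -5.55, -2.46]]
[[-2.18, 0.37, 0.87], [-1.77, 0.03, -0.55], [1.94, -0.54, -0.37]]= a @ [[0.56, 0.07, -0.04], [0.07, 0.17, -0.05], [-0.04, -0.05, 0.20]]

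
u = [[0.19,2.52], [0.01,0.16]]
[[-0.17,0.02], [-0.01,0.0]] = u @[[0.97, -0.14], [-0.14, 0.02]]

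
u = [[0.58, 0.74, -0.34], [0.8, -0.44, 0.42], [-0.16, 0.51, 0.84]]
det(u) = -1.00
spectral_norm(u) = 1.01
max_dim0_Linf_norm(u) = 0.84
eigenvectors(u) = [[(-0.45+0j), (0.09-0.62j), (0.09+0.62j)], [(0.85+0j), (-0.18-0.34j), -0.18+0.34j], [(-0.27+0j), -0.68+0.00j, -0.68-0.00j]]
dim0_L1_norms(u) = [1.54, 1.69, 1.6]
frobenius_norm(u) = 1.73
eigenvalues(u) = [(-1+0j), (0.99+0.1j), (0.99-0.1j)]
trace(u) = 0.98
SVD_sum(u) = [[-0.19, 0.22, -0.19], [0.51, -0.61, 0.51], [0.02, -0.02, 0.02]] + [[0.78, 0.44, -0.25], [0.29, 0.17, -0.09], [-0.10, -0.06, 0.03]] + [[-0.01, 0.07, 0.1], [-0.0, 0.00, 0.01], [-0.08, 0.59, 0.79]]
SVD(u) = [[0.35, 0.93, 0.12],[-0.94, 0.35, 0.01],[-0.04, -0.12, 0.99]] @ diag([1.0058018055255185, 0.999040743409306, 0.9955803940465019]) @ [[-0.54, 0.65, -0.54], [0.84, 0.48, -0.27], [-0.08, 0.6, 0.80]]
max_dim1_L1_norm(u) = 1.66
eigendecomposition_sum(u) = [[-0.21+0.00j,(0.39+0j),(-0.13-0j)], [0.39-0.00j,(-0.72-0j),0.24+0.00j], [-0.13+0.00j,0.23+0.00j,(-0.08-0j)]] + [[(0.39+0.04j), (0.18+0.15j), -0.11+0.41j], [(0.21-0.12j), (0.14+0.01j), (0.09+0.24j)], [-0.02-0.43j, (0.14-0.21j), 0.46+0.05j]] + [[(0.39-0.04j),0.18-0.15j,-0.11-0.41j], [0.21+0.12j,0.14-0.01j,0.09-0.24j], [-0.02+0.43j,0.14+0.21j,0.46-0.05j]]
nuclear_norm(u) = 3.00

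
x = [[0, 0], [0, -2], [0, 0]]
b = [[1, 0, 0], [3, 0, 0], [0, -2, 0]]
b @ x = [[0, 0], [0, 0], [0, 4]]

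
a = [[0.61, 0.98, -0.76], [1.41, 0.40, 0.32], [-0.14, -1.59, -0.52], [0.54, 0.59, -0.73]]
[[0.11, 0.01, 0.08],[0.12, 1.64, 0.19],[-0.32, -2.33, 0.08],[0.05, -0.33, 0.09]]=a @ [[0.02, 0.55, 0.16], [0.17, 0.9, -0.05], [0.09, 1.59, -0.04]]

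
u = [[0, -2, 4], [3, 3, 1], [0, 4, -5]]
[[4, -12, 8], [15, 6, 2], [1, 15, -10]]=u @ [[0, 3, 0], [4, 0, 0], [3, -3, 2]]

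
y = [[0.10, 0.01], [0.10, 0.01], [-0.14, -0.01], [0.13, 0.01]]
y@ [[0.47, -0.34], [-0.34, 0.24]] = [[0.04, -0.03], [0.04, -0.03], [-0.06, 0.05], [0.06, -0.04]]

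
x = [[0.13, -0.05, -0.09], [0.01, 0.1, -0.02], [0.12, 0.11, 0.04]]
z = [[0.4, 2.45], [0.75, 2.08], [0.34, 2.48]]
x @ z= [[-0.02, -0.01], [0.07, 0.18], [0.14, 0.62]]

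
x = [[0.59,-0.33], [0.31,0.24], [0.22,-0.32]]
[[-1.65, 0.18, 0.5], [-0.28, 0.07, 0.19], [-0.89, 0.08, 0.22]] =x @ [[-2.00, 0.27, 0.76], [1.42, -0.07, -0.17]]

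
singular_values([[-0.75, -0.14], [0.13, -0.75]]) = [0.77, 0.76]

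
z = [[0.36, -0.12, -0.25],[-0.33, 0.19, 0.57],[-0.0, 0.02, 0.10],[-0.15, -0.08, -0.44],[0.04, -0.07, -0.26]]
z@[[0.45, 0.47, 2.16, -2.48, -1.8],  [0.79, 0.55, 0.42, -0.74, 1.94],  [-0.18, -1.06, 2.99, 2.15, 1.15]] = [[0.11, 0.37, -0.02, -1.34, -1.17],[-0.1, -0.65, 1.07, 1.90, 1.62],[-0.00, -0.10, 0.31, 0.2, 0.15],[-0.05, 0.35, -1.67, -0.51, -0.39],[0.01, 0.26, -0.72, -0.61, -0.51]]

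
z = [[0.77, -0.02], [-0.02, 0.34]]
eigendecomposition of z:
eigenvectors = [[1.00, 0.05],  [-0.05, 1.0]]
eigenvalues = [0.77, 0.34]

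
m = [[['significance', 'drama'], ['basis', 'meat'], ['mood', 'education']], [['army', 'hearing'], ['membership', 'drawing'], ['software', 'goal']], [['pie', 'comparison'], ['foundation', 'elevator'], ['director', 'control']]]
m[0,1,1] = 'meat'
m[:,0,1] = ['drama', 'hearing', 'comparison']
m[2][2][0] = 'director'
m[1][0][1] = 'hearing'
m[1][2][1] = 'goal'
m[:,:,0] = [['significance', 'basis', 'mood'], ['army', 'membership', 'software'], ['pie', 'foundation', 'director']]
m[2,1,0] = 'foundation'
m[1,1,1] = 'drawing'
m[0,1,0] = 'basis'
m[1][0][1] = 'hearing'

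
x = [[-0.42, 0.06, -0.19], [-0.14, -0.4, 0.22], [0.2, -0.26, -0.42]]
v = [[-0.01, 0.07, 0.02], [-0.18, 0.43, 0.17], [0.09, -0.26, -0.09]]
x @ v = [[-0.02, 0.05, 0.02], [0.09, -0.24, -0.09], [0.01, 0.01, -0.0]]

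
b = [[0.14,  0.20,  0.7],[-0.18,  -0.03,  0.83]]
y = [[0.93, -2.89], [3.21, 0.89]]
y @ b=[[0.65, 0.27, -1.75], [0.29, 0.62, 2.99]]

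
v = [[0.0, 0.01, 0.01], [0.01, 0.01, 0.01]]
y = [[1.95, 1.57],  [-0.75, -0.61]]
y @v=[[0.02, 0.04, 0.04], [-0.01, -0.01, -0.01]]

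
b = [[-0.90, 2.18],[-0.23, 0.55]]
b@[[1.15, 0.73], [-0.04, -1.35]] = [[-1.12, -3.6], [-0.29, -0.91]]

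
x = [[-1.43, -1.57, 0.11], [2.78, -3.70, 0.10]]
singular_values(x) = [4.65, 2.08]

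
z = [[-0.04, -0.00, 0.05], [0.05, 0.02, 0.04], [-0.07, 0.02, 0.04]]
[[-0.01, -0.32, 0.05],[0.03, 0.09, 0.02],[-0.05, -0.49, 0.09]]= z@[[0.71, 4.78, -0.64],  [-1.08, -2.22, 1.42],  [0.45, -2.66, 0.53]]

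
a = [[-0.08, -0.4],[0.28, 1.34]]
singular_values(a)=[1.43, 0.0]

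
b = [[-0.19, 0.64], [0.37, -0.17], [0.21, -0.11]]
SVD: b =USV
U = [[-0.86,-0.51], [0.44,-0.76], [0.27,-0.41]]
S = [0.76, 0.31]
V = [[0.50,  -0.86], [-0.86,  -0.5]]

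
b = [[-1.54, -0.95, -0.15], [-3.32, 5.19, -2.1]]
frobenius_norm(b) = 6.76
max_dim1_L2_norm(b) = 6.51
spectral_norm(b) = 6.51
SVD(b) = [[0.01, 1.00], [1.0, -0.01]] @ diag([6.5095951117136, 1.8139105494909085]) @ [[-0.51, 0.8, -0.32], [-0.83, -0.56, -0.07]]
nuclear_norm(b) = 8.32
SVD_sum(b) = [[-0.04,  0.07,  -0.03], [-3.34,  5.18,  -2.10]] + [[-1.50, -1.02, -0.12], [0.02, 0.01, 0.00]]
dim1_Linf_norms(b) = [1.54, 5.19]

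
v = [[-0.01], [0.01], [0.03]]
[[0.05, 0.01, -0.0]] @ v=[[-0.00]]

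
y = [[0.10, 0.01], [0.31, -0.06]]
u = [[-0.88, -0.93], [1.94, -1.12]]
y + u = [[-0.78, -0.92],[2.25, -1.18]]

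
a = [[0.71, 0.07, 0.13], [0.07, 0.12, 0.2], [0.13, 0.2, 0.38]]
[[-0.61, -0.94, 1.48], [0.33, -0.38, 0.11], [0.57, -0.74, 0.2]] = a @ [[-1.22, -1.03, 2.12],[2.17, 1.07, 0.46],[0.78, -2.17, -0.45]]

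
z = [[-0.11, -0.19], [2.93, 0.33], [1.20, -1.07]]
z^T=[[-0.11, 2.93, 1.20], [-0.19, 0.33, -1.07]]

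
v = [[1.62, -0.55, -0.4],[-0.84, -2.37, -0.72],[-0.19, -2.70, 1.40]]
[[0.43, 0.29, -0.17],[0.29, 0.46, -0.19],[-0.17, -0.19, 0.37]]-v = [[-1.19, 0.84, 0.23], [1.13, 2.83, 0.53], [0.02, 2.51, -1.03]]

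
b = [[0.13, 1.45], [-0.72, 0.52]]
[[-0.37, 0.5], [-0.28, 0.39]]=b @ [[0.19, -0.27],[-0.27, 0.37]]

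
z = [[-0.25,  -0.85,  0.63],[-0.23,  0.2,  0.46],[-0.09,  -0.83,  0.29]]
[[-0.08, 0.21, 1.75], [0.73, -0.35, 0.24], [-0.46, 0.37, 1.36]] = z @ [[-0.79, -0.38, 0.55], [0.91, -0.64, -1.23], [0.79, -0.68, 1.33]]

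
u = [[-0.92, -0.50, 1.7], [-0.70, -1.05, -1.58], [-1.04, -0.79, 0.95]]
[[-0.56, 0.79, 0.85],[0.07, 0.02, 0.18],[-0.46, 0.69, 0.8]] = u@[[0.17,-0.49,-0.79], [0.12,0.01,0.17], [-0.2,0.2,0.12]]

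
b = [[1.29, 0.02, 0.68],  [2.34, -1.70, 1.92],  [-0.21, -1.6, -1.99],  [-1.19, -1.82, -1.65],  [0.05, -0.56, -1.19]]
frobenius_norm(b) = 5.47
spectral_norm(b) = 4.33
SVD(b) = [[-0.3, 0.16, -0.48],[-0.58, 0.75, 0.21],[0.47, 0.47, -0.41],[0.55, 0.39, 0.54],[0.24, 0.20, -0.52]] @ diag([4.328634988114297, 3.1847693601210443, 1.0229678697334261]) @ [[-0.57, -0.21, -0.79], [0.44, -0.89, -0.08], [-0.69, -0.40, 0.60]]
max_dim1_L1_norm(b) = 5.96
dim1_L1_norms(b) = [1.99, 5.96, 3.8, 4.66, 1.8]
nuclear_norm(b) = 8.54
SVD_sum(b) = [[0.73, 0.27, 1.02], [1.43, 0.52, 1.99], [-1.16, -0.42, -1.61], [-1.35, -0.49, -1.88], [-0.59, -0.22, -0.82]] + [[0.22, -0.44, -0.04],[1.06, -2.14, -0.2],[0.66, -1.34, -0.13],[0.55, -1.11, -0.10],[0.27, -0.56, -0.05]] + [[0.34, 0.19, -0.30], [-0.15, -0.09, 0.13], [0.29, 0.17, -0.25], [-0.38, -0.22, 0.33], [0.37, 0.21, -0.32]]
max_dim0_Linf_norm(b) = 2.34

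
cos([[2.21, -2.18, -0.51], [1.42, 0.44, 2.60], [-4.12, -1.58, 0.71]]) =[[4.22, 1.78, 3.79],[4.58, 9.53, -0.06],[6.11, -4.77, 6.56]]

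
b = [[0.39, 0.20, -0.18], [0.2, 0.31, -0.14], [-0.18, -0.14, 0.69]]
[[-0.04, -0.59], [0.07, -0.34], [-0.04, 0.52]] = b @ [[-0.34,-1.28],[0.43,-0.08],[-0.06,0.41]]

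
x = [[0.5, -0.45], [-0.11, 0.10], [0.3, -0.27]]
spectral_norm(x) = 0.80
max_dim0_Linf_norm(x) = 0.5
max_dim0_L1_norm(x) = 0.91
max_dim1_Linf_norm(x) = 0.5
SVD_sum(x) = [[0.50, -0.45], [-0.11, 0.10], [0.30, -0.27]] + [[0.00, 0.00],  [0.00, 0.00],  [0.0, 0.00]]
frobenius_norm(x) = 0.80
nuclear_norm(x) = 0.80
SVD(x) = [[-0.84,-0.16], [0.19,-0.98], [-0.51,-0.10]] @ diag([0.7984356371469278, 0.0007302970488242726]) @ [[-0.74,0.67], [-0.67,-0.74]]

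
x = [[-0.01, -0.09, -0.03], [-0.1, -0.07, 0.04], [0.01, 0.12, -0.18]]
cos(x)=[[1.0, -0.00, -0.0], [-0.0, 0.99, 0.0], [0.01, 0.02, 0.98]]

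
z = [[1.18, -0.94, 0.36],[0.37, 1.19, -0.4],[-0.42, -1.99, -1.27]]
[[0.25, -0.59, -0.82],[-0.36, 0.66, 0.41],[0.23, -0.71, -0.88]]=z@[[-0.03, -0.04, -0.34], [-0.23, 0.50, 0.47], [0.19, -0.21, 0.07]]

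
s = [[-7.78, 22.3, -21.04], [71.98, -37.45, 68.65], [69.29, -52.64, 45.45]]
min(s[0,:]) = -21.04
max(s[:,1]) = 22.3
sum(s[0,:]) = -6.52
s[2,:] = [69.29, -52.64, 45.45]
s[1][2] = 68.65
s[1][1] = -37.45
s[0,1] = 22.3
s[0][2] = -21.04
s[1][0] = 71.98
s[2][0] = 69.29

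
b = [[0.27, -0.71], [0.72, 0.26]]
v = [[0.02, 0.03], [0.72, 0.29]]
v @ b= [[0.03, -0.01], [0.4, -0.44]]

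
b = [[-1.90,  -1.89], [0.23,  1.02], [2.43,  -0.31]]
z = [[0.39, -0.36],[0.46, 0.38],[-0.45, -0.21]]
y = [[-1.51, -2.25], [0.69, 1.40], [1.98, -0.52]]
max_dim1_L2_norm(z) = 0.6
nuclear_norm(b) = 5.12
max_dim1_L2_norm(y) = 2.71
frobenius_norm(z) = 0.94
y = b + z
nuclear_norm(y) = 5.12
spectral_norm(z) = 0.79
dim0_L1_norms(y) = [4.18, 4.17]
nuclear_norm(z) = 1.30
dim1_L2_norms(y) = [2.71, 1.56, 2.05]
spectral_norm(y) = 3.21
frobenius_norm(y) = 3.74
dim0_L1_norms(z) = [1.3, 0.95]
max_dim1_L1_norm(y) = 3.76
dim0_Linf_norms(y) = [1.98, 2.25]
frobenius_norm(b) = 3.78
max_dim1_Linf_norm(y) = 2.25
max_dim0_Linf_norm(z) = 0.46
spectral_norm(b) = 3.32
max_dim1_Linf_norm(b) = 2.43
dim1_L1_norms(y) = [3.76, 2.09, 2.5]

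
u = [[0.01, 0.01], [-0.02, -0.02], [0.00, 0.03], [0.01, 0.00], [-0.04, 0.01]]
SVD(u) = [[-0.24, 0.22], [0.48, -0.44], [-0.09, 0.77], [-0.21, -0.04], [0.81, 0.40]] @ diag([0.04705321980974337, 0.03854859926814429]) @ [[-0.99, -0.14], [-0.14, 0.99]]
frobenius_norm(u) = 0.06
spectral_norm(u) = 0.05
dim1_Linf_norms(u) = [0.01, 0.02, 0.03, 0.01, 0.04]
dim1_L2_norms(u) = [0.01, 0.03, 0.03, 0.01, 0.04]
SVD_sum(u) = [[0.01, 0.0], [-0.02, -0.00], [0.00, 0.00], [0.01, 0.00], [-0.04, -0.01]] + [[-0.0, 0.01], [0.0, -0.02], [-0.0, 0.03], [0.0, -0.00], [-0.00, 0.02]]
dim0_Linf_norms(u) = [0.04, 0.03]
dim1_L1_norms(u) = [0.02, 0.04, 0.03, 0.01, 0.05]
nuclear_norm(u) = 0.09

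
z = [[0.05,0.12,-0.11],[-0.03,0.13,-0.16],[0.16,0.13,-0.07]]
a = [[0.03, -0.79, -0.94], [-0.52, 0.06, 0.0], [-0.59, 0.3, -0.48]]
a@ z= [[-0.13,-0.22,0.19],[-0.03,-0.05,0.05],[-0.12,-0.09,0.05]]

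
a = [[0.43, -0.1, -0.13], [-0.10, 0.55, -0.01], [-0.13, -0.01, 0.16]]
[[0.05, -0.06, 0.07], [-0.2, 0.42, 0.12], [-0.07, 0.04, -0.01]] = a@[[-0.17, 0.19, 0.28], [-0.40, 0.81, 0.27], [-0.62, 0.45, 0.19]]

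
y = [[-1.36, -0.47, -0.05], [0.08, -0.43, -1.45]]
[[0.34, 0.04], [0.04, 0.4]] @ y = [[-0.46, -0.18, -0.08], [-0.02, -0.19, -0.58]]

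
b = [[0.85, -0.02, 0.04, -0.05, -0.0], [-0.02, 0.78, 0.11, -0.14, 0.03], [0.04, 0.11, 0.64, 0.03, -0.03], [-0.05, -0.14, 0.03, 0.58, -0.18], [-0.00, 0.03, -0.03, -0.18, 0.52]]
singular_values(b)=[0.91, 0.86, 0.73, 0.53, 0.35]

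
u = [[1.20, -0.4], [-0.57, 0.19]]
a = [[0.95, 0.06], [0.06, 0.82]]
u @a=[[1.12,-0.26], [-0.53,0.12]]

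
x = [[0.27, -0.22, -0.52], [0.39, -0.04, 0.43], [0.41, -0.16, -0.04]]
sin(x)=[[0.29, -0.23, -0.54],  [0.4, -0.04, 0.46],  [0.43, -0.17, -0.03]]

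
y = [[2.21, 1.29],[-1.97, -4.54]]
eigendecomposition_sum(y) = [[1.93,0.39],[-0.6,-0.12]] + [[0.28, 0.90], [-1.37, -4.42]]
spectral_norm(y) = 5.40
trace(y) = -2.33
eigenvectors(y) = [[0.96, -0.2], [-0.30, 0.98]]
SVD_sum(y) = [[1.12, 1.92],[-2.47, -4.25]] + [[1.09, -0.63], [0.5, -0.29]]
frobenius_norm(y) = 5.57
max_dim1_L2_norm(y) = 4.95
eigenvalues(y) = [1.81, -4.14]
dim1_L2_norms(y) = [2.56, 4.95]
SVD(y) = [[-0.41,0.91], [0.91,0.41]] @ diag([5.395610831627935, 1.3885545555070224]) @ [[-0.5, -0.87], [0.87, -0.50]]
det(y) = -7.49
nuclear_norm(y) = 6.78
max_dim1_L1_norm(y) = 6.51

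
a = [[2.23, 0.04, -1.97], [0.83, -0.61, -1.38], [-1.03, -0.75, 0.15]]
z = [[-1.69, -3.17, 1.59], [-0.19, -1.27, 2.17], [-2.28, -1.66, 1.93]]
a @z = [[0.72, -3.85, -0.17], [1.86, 0.43, -2.67], [1.54, 3.97, -2.98]]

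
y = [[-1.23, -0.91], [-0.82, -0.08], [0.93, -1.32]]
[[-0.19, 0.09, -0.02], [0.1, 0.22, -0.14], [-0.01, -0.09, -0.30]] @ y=[[0.14, 0.19], [-0.43, 0.08], [-0.19, 0.41]]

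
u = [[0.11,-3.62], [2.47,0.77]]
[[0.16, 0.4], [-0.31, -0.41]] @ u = [[1.01, -0.27], [-1.05, 0.81]]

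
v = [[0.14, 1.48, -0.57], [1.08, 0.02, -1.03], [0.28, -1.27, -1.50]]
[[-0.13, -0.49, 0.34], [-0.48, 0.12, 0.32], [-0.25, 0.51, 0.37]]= v @[[-0.34, 0.09, -0.03], [-0.01, -0.35, 0.1], [0.11, -0.03, -0.34]]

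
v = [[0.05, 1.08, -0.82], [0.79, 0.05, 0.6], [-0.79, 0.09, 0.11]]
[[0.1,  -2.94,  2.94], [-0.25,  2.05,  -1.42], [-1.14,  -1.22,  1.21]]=v @ [[1.06, 1.56, -1.38],[-1.25, -1.66, 2.22],[-1.70, 1.5, -0.74]]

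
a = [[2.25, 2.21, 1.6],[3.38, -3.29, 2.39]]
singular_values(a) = [5.39, 3.39]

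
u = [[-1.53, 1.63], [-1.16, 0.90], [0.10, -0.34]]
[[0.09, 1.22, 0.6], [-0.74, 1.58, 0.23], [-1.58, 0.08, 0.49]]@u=[[-1.49, 1.04], [-0.68, 0.14], [2.37, -2.67]]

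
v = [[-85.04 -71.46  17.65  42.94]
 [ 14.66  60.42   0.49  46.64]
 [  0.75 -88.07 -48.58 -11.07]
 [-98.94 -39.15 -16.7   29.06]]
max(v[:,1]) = 60.42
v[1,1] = 60.42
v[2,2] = -48.58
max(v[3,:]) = 29.06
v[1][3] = 46.64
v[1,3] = 46.64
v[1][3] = 46.64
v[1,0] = 14.66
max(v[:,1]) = 60.42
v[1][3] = 46.64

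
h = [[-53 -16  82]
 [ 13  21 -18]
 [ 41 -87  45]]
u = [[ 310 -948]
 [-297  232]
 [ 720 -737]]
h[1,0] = 13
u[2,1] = -737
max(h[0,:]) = 82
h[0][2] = 82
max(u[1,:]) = 232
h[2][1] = -87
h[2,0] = 41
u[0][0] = 310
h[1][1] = 21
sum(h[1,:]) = 16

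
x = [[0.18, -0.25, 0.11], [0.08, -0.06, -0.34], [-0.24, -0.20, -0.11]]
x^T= [[0.18, 0.08, -0.24], [-0.25, -0.06, -0.20], [0.11, -0.34, -0.11]]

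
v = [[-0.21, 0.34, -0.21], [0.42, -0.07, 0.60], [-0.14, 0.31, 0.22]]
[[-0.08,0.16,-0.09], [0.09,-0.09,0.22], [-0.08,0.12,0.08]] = v @[[0.27, -0.10, -0.05], [-0.1, 0.38, -0.04], [-0.05, -0.04, 0.40]]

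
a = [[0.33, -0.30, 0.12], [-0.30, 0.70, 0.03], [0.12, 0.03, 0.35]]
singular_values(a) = [0.87, 0.41, 0.1]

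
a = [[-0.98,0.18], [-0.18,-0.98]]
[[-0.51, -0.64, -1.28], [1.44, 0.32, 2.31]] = a @ [[0.24, 0.57, 0.85], [-1.51, -0.43, -2.51]]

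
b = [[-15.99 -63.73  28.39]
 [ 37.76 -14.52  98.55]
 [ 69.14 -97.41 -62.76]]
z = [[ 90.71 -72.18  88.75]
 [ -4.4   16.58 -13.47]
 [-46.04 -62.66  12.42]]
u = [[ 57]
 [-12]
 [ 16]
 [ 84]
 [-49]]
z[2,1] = -62.66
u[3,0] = 84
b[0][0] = -15.99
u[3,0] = 84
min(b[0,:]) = -63.73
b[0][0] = -15.99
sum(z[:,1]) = -118.26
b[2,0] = 69.14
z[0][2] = 88.75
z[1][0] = -4.4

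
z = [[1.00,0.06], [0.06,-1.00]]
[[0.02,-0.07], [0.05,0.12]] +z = [[1.02, -0.01], [0.11, -0.88]]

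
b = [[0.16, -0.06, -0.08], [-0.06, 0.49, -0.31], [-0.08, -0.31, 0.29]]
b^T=[[0.16, -0.06, -0.08], [-0.06, 0.49, -0.31], [-0.08, -0.31, 0.29]]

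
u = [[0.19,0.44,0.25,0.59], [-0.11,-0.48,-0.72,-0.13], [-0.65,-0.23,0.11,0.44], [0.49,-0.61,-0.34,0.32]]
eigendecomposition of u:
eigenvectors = [[-0.34-0.35j, -0.34+0.35j, (0.63+0j), -0.18+0.00j],  [0.55+0.00j, 0.55-0.00j, (-0.09+0j), -0.59+0.00j],  [0.05-0.48j, 0.05+0.48j, -0.07+0.00j, 0.79+0.00j],  [0.38+0.28j, 0.38-0.28j, 0.77+0.00j, 0.03+0.00j]]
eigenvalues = [(-0.57+0.63j), (-0.57-0.63j), (0.82+0j), (0.45+0j)]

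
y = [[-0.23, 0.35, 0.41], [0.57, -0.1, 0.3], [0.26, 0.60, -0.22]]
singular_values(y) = [0.71, 0.67, 0.55]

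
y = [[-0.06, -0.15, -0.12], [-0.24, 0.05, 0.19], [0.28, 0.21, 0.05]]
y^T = [[-0.06, -0.24, 0.28],[-0.15, 0.05, 0.21],[-0.12, 0.19, 0.05]]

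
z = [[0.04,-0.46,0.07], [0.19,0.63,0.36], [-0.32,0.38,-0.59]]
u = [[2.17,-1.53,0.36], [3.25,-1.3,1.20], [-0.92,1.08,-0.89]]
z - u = [[-2.13, 1.07, -0.29], [-3.06, 1.93, -0.84], [0.6, -0.7, 0.3]]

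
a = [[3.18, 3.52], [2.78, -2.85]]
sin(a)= [[-0.7, -0.75], [-0.59, 0.58]]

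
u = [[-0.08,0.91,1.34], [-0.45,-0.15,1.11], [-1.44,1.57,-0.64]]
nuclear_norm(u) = 4.79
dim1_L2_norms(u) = [1.62, 1.21, 2.22]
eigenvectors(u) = [[(-0.74+0j), (-0.74-0j), -0.25+0.00j], [(-0.29-0.34j), (-0.29+0.34j), (-0.65+0j)], [-0.03-0.49j, (-0.03+0.49j), 0.72+0.00j]]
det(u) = -2.82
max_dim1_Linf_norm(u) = 1.57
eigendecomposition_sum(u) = [[-0.11+0.79j,(0.64-0.34j),0.54-0.03j], [(-0.4+0.26j),(0.41+0.16j),(0.23+0.24j)], [(-0.53-0.03j),(0.25+0.41j),0.04+0.36j]] + [[(-0.11-0.79j), (0.64+0.34j), 0.54+0.03j], [(-0.4-0.26j), (0.41-0.16j), (0.23-0.24j)], [(-0.53+0.03j), 0.25-0.41j, 0.04-0.36j]] + [[(0.14+0j), (-0.37-0j), 0.26-0.00j], [0.35+0.00j, (-0.96-0j), (0.66-0j)], [(-0.39-0j), 1.06+0.00j, -0.73+0.00j]]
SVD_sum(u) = [[-0.39, 0.49, -0.06], [-0.04, 0.05, -0.01], [-1.36, 1.69, -0.20]] + [[0.02, 0.19, 1.43], [0.01, 0.14, 1.07], [-0.01, -0.06, -0.44]] + [[0.29, 0.23, -0.03],[-0.43, -0.34, 0.05],[-0.07, -0.06, 0.01]]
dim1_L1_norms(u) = [2.33, 1.71, 3.65]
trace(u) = -0.87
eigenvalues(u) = [(0.34+1.3j), (0.34-1.3j), (-1.55+0j)]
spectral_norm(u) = 2.27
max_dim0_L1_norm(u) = 3.09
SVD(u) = [[0.28, -0.78, 0.56], [0.03, -0.58, -0.82], [0.96, 0.24, -0.14]] @ diag([2.26675565662168, 1.856853495143432, 0.6702342058916665]) @ [[-0.63,0.77,-0.09], [-0.01,-0.13,-0.99], [0.78,0.62,-0.09]]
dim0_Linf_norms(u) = [1.44, 1.57, 1.34]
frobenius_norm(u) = 3.01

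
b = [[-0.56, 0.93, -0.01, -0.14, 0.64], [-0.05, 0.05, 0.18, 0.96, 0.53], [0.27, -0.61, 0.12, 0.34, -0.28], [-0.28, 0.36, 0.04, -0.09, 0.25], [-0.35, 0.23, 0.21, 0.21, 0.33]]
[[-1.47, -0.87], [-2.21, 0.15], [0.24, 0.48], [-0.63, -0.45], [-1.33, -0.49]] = b @ [[1.47, 1.32], [-0.62, 0.18], [-0.57, -0.23], [-1.80, 0.46], [-0.52, -0.37]]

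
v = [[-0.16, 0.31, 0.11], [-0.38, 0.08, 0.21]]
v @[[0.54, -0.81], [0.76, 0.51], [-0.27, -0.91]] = [[0.12, 0.19], [-0.20, 0.16]]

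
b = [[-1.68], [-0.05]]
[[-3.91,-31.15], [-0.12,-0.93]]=b @ [[2.33, 18.54]]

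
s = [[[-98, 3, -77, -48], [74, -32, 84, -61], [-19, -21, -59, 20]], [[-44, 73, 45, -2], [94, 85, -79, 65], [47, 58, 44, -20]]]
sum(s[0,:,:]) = -234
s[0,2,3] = 20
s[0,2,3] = 20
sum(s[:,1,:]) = 230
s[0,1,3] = -61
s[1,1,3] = 65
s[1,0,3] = -2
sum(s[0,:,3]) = -89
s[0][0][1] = 3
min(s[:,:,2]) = -79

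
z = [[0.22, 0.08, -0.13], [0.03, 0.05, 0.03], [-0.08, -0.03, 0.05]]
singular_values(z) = [0.29, 0.06, 0.0]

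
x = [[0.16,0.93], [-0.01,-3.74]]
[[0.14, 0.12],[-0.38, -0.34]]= x@[[0.30, 0.25], [0.10, 0.09]]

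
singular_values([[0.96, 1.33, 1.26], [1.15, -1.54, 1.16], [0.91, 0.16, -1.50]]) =[2.42, 2.01, 1.59]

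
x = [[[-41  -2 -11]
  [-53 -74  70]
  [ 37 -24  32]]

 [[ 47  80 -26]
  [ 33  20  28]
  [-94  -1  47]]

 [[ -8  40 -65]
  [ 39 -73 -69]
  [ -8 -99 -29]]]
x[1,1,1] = 20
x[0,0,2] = -11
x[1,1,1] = 20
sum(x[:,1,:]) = -79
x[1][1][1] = 20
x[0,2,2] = 32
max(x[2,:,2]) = -29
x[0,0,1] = -2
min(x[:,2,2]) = -29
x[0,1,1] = -74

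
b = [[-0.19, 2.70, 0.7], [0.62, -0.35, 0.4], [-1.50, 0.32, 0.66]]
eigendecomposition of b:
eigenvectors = [[-0.69+0.00j, (0.11+0.57j), 0.11-0.57j], [(0.5+0j), (0.03+0.27j), 0.03-0.27j], [(-0.52+0j), (-0.77+0j), (-0.77-0j)]]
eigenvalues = [(-1.62+0j), (0.87+1.01j), (0.87-1.01j)]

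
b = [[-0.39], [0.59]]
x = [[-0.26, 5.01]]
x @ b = [[3.06]]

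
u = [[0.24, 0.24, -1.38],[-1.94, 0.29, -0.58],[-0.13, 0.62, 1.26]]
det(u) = 2.387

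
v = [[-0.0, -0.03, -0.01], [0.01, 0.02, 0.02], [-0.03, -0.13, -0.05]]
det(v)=0.000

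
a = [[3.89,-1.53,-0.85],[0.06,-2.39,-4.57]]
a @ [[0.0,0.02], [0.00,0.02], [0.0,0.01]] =[[0.0, 0.04], [0.0, -0.09]]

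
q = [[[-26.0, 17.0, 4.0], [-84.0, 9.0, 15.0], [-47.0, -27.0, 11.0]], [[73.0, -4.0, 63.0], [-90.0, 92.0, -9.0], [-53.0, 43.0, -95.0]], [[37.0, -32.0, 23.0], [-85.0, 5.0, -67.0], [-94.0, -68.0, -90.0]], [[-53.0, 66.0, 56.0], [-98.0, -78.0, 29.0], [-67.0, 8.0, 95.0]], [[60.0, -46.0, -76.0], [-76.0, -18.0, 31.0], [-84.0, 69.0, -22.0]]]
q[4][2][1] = 69.0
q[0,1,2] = 15.0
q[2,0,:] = [37.0, -32.0, 23.0]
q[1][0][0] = 73.0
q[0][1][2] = 15.0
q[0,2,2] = 11.0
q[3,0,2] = 56.0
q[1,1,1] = 92.0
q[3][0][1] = 66.0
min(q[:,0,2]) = -76.0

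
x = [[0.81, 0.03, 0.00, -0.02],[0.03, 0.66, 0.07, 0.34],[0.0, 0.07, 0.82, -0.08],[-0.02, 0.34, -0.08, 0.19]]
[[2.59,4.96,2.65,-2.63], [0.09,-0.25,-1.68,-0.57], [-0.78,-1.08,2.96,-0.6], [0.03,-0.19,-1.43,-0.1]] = x @ [[3.32, 6.01, 3.28, -3.29],  [-1.49, 1.06, -1.88, 0.15],  [-0.53, -1.70, 3.54, -0.89],  [2.97, -2.98, -2.31, -1.49]]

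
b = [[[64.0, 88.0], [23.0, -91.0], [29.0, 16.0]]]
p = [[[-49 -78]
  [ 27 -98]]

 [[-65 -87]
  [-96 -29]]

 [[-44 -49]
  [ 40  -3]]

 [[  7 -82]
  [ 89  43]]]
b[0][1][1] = -91.0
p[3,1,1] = 43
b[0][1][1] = -91.0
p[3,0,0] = 7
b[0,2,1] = 16.0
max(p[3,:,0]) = 89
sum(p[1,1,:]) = -125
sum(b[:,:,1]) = 13.0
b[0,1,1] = -91.0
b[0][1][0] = 23.0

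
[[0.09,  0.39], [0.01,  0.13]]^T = [[0.09,  0.01], [0.39,  0.13]]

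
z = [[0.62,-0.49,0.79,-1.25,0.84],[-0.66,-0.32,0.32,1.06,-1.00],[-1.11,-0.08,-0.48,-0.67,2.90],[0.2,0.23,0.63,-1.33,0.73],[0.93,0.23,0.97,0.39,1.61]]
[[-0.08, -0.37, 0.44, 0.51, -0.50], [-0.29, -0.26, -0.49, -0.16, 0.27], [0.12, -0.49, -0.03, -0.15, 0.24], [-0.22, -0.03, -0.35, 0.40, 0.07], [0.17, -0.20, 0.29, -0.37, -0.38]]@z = [[-0.66, 0.12, -0.56, -1.46, 1.15], [0.75, 0.29, 0.08, 0.73, -1.09], [0.62, 0.12, 0.09, -0.36, 0.78], [0.42, 0.25, 0.30, -0.03, -0.77], [-0.51, -0.22, -0.67, -0.27, 0.30]]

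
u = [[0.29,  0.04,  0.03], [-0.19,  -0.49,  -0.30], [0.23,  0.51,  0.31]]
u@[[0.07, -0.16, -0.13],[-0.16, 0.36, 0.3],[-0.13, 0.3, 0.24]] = [[0.01, -0.02, -0.02],[0.1, -0.24, -0.19],[-0.11, 0.24, 0.20]]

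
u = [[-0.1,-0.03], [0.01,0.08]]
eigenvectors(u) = [[-1.00, 0.17], [0.06, -0.99]]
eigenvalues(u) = [-0.1, 0.08]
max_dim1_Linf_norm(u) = 0.1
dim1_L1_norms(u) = [0.13, 0.09]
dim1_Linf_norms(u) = [0.1, 0.08]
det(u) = -0.01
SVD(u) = [[-0.88, 0.48], [0.48, 0.88]] @ diag([0.11291453115637207, 0.06819317160637627]) @ [[0.82, 0.57], [-0.57, 0.82]]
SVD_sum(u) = [[-0.08, -0.06], [0.04, 0.03]] + [[-0.02, 0.03],[-0.03, 0.05]]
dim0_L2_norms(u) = [0.1, 0.09]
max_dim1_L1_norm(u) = 0.13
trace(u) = -0.02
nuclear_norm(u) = 0.18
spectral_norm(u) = 0.11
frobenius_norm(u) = 0.13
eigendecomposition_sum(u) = [[-0.1, -0.02], [0.01, 0.0]] + [[-0.0, -0.01], [0.0, 0.08]]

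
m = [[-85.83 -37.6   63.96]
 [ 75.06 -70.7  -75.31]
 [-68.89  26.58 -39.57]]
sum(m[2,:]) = -81.88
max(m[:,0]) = 75.06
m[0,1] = -37.6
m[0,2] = 63.96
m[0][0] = -85.83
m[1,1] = -70.7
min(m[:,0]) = -85.83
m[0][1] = -37.6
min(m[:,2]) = -75.31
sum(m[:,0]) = -79.66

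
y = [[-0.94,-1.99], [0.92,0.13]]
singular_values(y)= [2.27, 0.75]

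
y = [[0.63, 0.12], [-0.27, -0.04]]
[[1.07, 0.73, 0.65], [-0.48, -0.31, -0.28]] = y @ [[1.98, 1.09, 0.98], [-1.48, 0.40, 0.26]]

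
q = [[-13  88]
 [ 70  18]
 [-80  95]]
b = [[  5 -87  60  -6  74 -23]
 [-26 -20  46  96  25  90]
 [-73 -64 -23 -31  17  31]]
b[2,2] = -23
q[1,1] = 18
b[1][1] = -20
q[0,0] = -13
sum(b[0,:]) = 23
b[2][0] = -73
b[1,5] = 90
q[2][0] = -80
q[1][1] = 18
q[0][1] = 88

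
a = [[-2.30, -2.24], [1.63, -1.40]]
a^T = [[-2.3,1.63], [-2.24,-1.40]]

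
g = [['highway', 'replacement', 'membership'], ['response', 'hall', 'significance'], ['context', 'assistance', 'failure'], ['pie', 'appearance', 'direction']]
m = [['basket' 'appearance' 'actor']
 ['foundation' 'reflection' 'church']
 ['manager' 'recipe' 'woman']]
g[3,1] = 'appearance'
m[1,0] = 'foundation'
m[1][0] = 'foundation'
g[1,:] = ['response', 'hall', 'significance']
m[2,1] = 'recipe'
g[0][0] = 'highway'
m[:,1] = ['appearance', 'reflection', 'recipe']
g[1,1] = 'hall'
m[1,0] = 'foundation'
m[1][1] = 'reflection'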